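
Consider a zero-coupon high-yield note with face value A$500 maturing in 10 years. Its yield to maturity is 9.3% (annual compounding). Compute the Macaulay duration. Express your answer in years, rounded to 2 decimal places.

A zero-coupon bond has a single cash flow at maturity, so its Macaulay duration equals its maturity: 10 years.

10.00 years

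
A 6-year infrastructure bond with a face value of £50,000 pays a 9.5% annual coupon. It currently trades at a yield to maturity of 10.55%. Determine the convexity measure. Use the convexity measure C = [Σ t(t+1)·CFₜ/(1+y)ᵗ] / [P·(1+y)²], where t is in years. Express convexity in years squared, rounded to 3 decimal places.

25.426

With y = 0.1055:
  t   CF        PV=CF/(1+0.1055)^t    t·PV        t(t+1)·PV
  1     4,750.00     4,296.6983     4,296.6983       8,593.3967
  2     4,750.00     3,886.6561     7,773.3122      23,319.9366
  3     4,750.00     3,515.7450    10,547.2350      42,188.9401
  4     4,750.00     3,180.2307    12,720.9227      63,604.6135
  5     4,750.00     2,876.7351    14,383.6756      86,302.0535
  6    54,750.00    29,993.8104   179,962.8625   1,259,740.0373
  Σ                 47,749.8756   229,684.7063   1,483,748.9777
P = 47,749.8756.
Convexity = Σ t(t+1)·PV / [P·(1+y)²] = 1,483,748.9777 / (47,749.8756 × 1.222130) = 25.42557.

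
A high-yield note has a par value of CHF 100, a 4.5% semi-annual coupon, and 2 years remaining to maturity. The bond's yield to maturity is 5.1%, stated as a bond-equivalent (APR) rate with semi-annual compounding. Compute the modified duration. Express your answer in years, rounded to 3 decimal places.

Periodic yield y = 0.0255. First find Macaulay duration:
  t   CF        PV=CF/(1+0.0255)^t    t·PV
  1         2.25         2.1941         2.1941
  2         2.25         2.1395         4.2790
  3         2.25         2.0863         6.2589
  4       102.25        92.4529       369.8117
  Σ                     98.8728       382.5436
P = 98.8728; Macaulay duration = 382.5436 / 98.8728 = 3.86905 half-year periods = 1.93452 years.
Modified duration = D_Mac / (1 + y) = 1.93452 / 1.0255 = 1.88642 years.

1.886 years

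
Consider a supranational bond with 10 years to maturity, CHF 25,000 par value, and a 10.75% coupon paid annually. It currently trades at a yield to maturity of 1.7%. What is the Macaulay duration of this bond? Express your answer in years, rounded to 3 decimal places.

7.508 years

Periodic yield y = 0.017. Discount each cash flow and weight by its year:
  t   CF        PV=CF/(1+0.017)^t    t·PV
  1     2,687.50     2,642.5762     2,642.5762
  2     2,687.50     2,598.4033     5,196.8067
  3     2,687.50     2,554.9689     7,664.9066
  4     2,687.50     2,512.2604    10,049.0418
  5     2,687.50     2,470.2659    12,351.3296
  6     2,687.50     2,428.9734    14,573.8403
  7     2,687.50     2,388.3711    16,718.5975
  8     2,687.50     2,348.4475    18,787.5797
  9     2,687.50     2,309.1912    20,782.7209
  10   27,687.50    23,392.3694   233,923.6945
  Σ                 45,645.8274   342,691.0939
Price P = Σ PV = 45,645.8274.
Macaulay duration = Σ(t·PV) / P = 342,691.0939 / 45,645.8274 = 7.50761 years.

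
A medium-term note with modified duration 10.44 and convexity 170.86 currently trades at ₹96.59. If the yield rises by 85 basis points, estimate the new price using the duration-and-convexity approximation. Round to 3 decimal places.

₹88.615

Duration effect: -D_mod·Δy = -10.44 × (+0.0085) = -0.088740
Convexity effect: ½·C·(Δy)² = 0.5 × 170.86 × (0.0085)² = +0.0061723175
ΔP/P ≈ -0.088740 + 0.0061723175 = -0.0825676825
New price ≈ 96.59 × (1 - 0.0825676825) = 88.614787547325.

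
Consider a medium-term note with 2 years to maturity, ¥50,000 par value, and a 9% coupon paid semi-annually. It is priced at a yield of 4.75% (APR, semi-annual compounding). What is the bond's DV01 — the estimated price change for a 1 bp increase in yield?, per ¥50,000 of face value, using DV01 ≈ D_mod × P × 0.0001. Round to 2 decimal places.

¥9.92

Periodic yield y = 0.02375.
  t   CF        PV=CF/(1+0.02375)^t    t·PV
  1     2,250.00     2,197.8022     2,197.8022
  2     2,250.00     2,146.8153     4,293.6307
  3     2,250.00     2,097.0113     6,291.0339
  4    52,250.00    47,567.5338   190,270.1353
  Σ                 54,009.1627   203,052.6021
P = 54,009.1627; D_Mac = 3.75960 half-year periods = 1.87980 yrs; D_mod = 1.83619 yrs.
DV01 ≈ 1.83619 × 54,009.1627 × 0.0001 = 9.917099.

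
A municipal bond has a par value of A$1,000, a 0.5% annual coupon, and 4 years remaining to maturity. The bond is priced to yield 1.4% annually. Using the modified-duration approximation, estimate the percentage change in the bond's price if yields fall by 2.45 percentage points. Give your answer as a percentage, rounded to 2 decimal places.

+9.59%

Periodic yield y = 0.014. Modified duration first:
  t   CF        PV=CF/(1+0.014)^t    t·PV
  1         5.00         4.9310         4.9310
  2         5.00         4.8629         9.7258
  3         5.00         4.7957        14.3872
  4     1,005.00       950.6360     3,802.5439
  Σ                    965.2256     3,831.5878
P = 965.2256; D_Mac = 3.96963 yrs; D_mod = 3.96963/(1+0.014) = 3.91482 yrs.
ΔP/P ≈ -D_mod · Δy = -3.91482 × (-0.0245) = +0.095913 = +9.5913%.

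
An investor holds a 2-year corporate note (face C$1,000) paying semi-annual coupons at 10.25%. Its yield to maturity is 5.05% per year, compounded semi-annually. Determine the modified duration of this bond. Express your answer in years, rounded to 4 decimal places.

1.8197 years

Periodic yield y = 0.02525. First find Macaulay duration:
  t   CF        PV=CF/(1+0.02525)^t    t·PV
  1        51.25        49.9878        49.9878
  2        51.25        48.7567        97.5134
  3        51.25        47.5559       142.6677
  4     1,051.25       951.4520     3,805.8081
  Σ                  1,097.7525     4,095.9771
P = 1,097.7525; Macaulay duration = 4,095.9771 / 1,097.7525 = 3.73124 half-year periods = 1.86562 years.
Modified duration = D_Mac / (1 + y) = 1.86562 / 1.02525 = 1.81967 years.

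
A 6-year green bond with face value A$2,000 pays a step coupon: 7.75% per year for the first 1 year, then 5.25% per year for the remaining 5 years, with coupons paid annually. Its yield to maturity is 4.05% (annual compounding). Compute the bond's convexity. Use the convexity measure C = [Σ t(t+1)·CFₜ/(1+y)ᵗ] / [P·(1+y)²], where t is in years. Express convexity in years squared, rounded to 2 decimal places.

32.31

With y = 0.0405:
  t   CF        PV=CF/(1+0.0405)^t    t·PV        t(t+1)·PV
  1       155.00       148.9668       148.9668         297.9337
  2       105.00        96.9851       193.9703         581.9108
  3       105.00        93.2101       279.6303       1,118.5214
  4       105.00        89.5820       358.3282       1,791.6409
  5       105.00        86.0952       430.4759       2,582.8556
  6     2,105.00     1,658.8213     9,952.9276      69,670.4929
  Σ                  2,173.6606    11,364.2991      76,043.3552
P = 2,173.6606.
Convexity = Σ t(t+1)·PV / [P·(1+y)²] = 76,043.3552 / (2,173.6606 × 1.082640) = 32.31360.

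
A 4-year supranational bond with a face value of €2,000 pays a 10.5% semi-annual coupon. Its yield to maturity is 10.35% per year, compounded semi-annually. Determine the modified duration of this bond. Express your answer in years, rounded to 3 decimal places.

Periodic yield y = 0.05175. First find Macaulay duration:
  t   CF        PV=CF/(1+0.05175)^t    t·PV
  1       105.00        99.8336        99.8336
  2       105.00        94.9214       189.8429
  3       105.00        90.2509       270.7528
  4       105.00        85.8103       343.2410
  5       105.00        81.5881       407.9404
  6       105.00        77.5736       465.4418
  7       105.00        73.7567       516.2971
  8     2,105.00     1,405.8919    11,247.1354
  Σ                  2,009.6266    13,540.4850
P = 2,009.6266; Macaulay duration = 13,540.4850 / 2,009.6266 = 6.73781 half-year periods = 3.36891 years.
Modified duration = D_Mac / (1 + y) = 3.36891 / 1.05175 = 3.20314 years.

3.203 years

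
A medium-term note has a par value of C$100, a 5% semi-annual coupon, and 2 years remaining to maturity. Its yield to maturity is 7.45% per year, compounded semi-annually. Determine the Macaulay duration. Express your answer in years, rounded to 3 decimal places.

Periodic yield y = 0.03725. Discount each cash flow and weight by its period:
  t   CF        PV=CF/(1+0.03725)^t    t·PV
  1         2.50         2.4102         2.4102
  2         2.50         2.3237         4.6473
  3         2.50         2.2402         6.7206
  4       102.50        88.5503       354.2012
  Σ                     95.5244       367.9794
Price P = Σ PV = 95.5244.
Macaulay duration = Σ(t·PV) / P = 367.9794 / 95.5244 = 3.85220 half-year periods.
In years: 3.85220 / 2 = 1.92610 years.

1.926 years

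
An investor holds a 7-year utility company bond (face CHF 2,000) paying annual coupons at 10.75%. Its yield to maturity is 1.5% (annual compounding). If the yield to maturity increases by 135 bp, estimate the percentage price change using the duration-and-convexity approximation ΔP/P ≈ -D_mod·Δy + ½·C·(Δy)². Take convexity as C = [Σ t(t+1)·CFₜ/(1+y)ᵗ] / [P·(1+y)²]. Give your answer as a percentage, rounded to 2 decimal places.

-7.15%

With y = 0.015:
  t   CF        PV=CF/(1+0.015)^t    t·PV        t(t+1)·PV
  1       215.00       211.8227       211.8227         423.6453
  2       215.00       208.6923       417.3846       1,252.1537
  3       215.00       205.6082       616.8245       2,467.2978
  4       215.00       202.5696       810.2784       4,051.3922
  5       215.00       199.5760       997.8798       5,987.2791
  6       215.00       196.6266     1,179.7594       8,258.3160
  7     2,215.00     1,995.7743    13,970.4204     111,763.3631
  Σ                  3,220.6696    18,204.3698     134,203.4472
P = 3,220.6696; D_Mac = 5.65236 yrs; D_mod = 5.56882 yrs; C = 40.44692.
Duration effect: -5.56882 × (+0.0135) = -0.075179
Convexity effect: 0.5 × 40.44692 × (0.0135)² = +0.0036857
ΔP/P ≈ -0.075179 + 0.0036857 = -0.071493 = -7.1493%.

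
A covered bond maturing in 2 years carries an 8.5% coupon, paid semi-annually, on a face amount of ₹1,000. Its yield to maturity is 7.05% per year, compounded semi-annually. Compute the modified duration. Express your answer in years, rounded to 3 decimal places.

1.819 years

Periodic yield y = 0.03525. First find Macaulay duration:
  t   CF        PV=CF/(1+0.03525)^t    t·PV
  1        42.50        41.0529        41.0529
  2        42.50        39.6550        79.3101
  3        42.50        38.3048       114.9144
  4     1,042.50       907.6013     3,630.4052
  Σ                  1,026.6140     3,865.6826
P = 1,026.6140; Macaulay duration = 3,865.6826 / 1,026.6140 = 3.76547 half-year periods = 1.88273 years.
Modified duration = D_Mac / (1 + y) = 1.88273 / 1.03525 = 1.81863 years.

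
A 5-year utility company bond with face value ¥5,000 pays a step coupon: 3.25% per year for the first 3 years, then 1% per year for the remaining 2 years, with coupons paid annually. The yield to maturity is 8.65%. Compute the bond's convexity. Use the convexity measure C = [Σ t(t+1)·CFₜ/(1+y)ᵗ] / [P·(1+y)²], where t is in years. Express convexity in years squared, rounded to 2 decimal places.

23.15

With y = 0.0865:
  t   CF        PV=CF/(1+0.0865)^t    t·PV        t(t+1)·PV
  1       162.50       149.5628       149.5628         299.1256
  2       162.50       137.6556       275.3112         825.9336
  3       162.50       126.6964       380.0891       1,520.3564
  4        50.00        35.8799       143.5196         717.5978
  5     5,050.00     3,335.3601    16,676.8003     100,060.8020
  Σ                  3,785.1547    17,625.2830     103,423.8155
P = 3,785.1547.
Convexity = Σ t(t+1)·PV / [P·(1+y)²] = 103,423.8155 / (3,785.1547 × 1.180482) = 23.14608.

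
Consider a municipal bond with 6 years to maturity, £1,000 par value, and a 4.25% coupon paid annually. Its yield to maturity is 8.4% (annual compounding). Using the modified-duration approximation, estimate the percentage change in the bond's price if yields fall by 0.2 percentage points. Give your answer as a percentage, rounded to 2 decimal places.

+0.99%

Periodic yield y = 0.084. Modified duration first:
  t   CF        PV=CF/(1+0.084)^t    t·PV
  1        42.50        39.2066        39.2066
  2        42.50        36.1685        72.3370
  3        42.50        33.3658       100.0973
  4        42.50        30.7802       123.1209
  5        42.50        28.3950       141.9752
  6     1,042.50       642.5403     3,855.2418
  Σ                    810.4565     4,331.9788
P = 810.4565; D_Mac = 5.34511 yrs; D_mod = 5.34511/(1+0.084) = 4.93091 yrs.
ΔP/P ≈ -D_mod · Δy = -4.93091 × (-0.002) = +0.009862 = +0.9862%.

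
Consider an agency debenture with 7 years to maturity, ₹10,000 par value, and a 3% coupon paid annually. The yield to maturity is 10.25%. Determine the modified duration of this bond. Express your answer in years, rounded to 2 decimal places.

5.66 years

Periodic yield y = 0.1025. First find Macaulay duration:
  t   CF        PV=CF/(1+0.1025)^t    t·PV
  1       300.00       272.1088       272.1088
  2       300.00       246.8107       493.6215
  3       300.00       223.8646       671.5939
  4       300.00       203.0518       812.2072
  5       300.00       184.1740       920.8699
  6       300.00       167.0512     1,002.3074
  7    10,300.00     5,202.1999    36,415.3994
  Σ                  6,499.2611    40,588.1081
P = 6,499.2611; Macaulay duration = 40,588.1081 / 6,499.2611 = 6.24503 years.
Modified duration = D_Mac / (1 + y) = 6.24503 / 1.1025 = 5.66443 years.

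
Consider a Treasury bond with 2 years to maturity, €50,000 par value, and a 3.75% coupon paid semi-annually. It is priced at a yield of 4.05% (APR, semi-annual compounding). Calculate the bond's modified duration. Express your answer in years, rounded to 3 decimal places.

Periodic yield y = 0.02025. First find Macaulay duration:
  t   CF        PV=CF/(1+0.02025)^t    t·PV
  1       937.50       918.8924       918.8924
  2       937.50       900.6542     1,801.3084
  3       937.50       882.7779     2,648.3338
  4    50,937.50    47,012.2690   188,049.0759
  Σ                 49,714.5935   193,417.6105
P = 49,714.5935; Macaulay duration = 193,417.6105 / 49,714.5935 = 3.89056 half-year periods = 1.94528 years.
Modified duration = D_Mac / (1 + y) = 1.94528 / 1.02025 = 1.90667 years.

1.907 years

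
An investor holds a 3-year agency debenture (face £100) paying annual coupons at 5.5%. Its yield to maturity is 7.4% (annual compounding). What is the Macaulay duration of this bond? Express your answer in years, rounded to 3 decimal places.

2.842 years

Periodic yield y = 0.074. Discount each cash flow and weight by its year:
  t   CF        PV=CF/(1+0.074)^t    t·PV
  1         5.50         5.1210         5.1210
  2         5.50         4.7682         9.5364
  3       105.50        85.1608       255.4823
  Σ                     95.0500       270.1398
Price P = Σ PV = 95.0500.
Macaulay duration = Σ(t·PV) / P = 270.1398 / 95.0500 = 2.84208 years.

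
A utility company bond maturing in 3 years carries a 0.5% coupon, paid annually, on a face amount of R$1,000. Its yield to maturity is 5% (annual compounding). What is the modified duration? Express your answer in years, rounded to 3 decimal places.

Periodic yield y = 0.05. First find Macaulay duration:
  t   CF        PV=CF/(1+0.05)^t    t·PV
  1         5.00         4.7619         4.7619
  2         5.00         4.5351         9.0703
  3     1,005.00       868.1568     2,604.4704
  Σ                    877.4538     2,618.3026
P = 877.4538; Macaulay duration = 2,618.3026 / 877.4538 = 2.98398 years.
Modified duration = D_Mac / (1 + y) = 2.98398 / 1.05 = 2.84188 years.

2.842 years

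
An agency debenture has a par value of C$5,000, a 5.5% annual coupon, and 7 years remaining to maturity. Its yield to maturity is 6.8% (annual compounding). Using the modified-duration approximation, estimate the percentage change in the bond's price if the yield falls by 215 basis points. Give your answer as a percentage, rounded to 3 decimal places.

+11.983%

Periodic yield y = 0.068. Modified duration first:
  t   CF        PV=CF/(1+0.068)^t    t·PV
  1       275.00       257.4906       257.4906
  2       275.00       241.0961       482.1922
  3       275.00       225.7454       677.2362
  4       275.00       211.3721       845.4884
  5       275.00       197.9140       989.5698
  6       275.00       185.3127     1,111.8762
  7     5,275.00     3,328.3094    23,298.1660
  Σ                  4,647.2403    27,662.0195
P = 4,647.2403; D_Mac = 5.95235 yrs; D_mod = 5.95235/(1+0.068) = 5.57337 yrs.
ΔP/P ≈ -D_mod · Δy = -5.57337 × (-0.0215) = +0.119827 = +11.9827%.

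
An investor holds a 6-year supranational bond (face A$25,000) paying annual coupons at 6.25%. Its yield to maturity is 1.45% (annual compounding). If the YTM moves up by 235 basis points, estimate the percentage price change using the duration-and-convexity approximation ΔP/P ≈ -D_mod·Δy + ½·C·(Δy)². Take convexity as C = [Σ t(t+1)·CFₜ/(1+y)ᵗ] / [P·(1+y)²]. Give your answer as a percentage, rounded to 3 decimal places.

With y = 0.0145:
  t   CF        PV=CF/(1+0.0145)^t    t·PV        t(t+1)·PV
  1     1,562.50     1,540.1676     1,540.1676       3,080.3351
  2     1,562.50     1,518.1543     3,036.3087       9,108.9260
  3     1,562.50     1,496.4557     4,489.3672      17,957.4687
  4     1,562.50     1,475.0672     5,900.2690      29,501.3450
  5     1,562.50     1,453.9845     7,269.9224      43,619.5342
  6    26,562.50    24,364.4515   146,186.7091   1,023,306.9638
  Σ                 31,848.2809   168,422.7439   1,126,574.5728
P = 31,848.2809; D_Mac = 5.28828 yrs; D_mod = 5.21270 yrs; C = 34.36923.
Duration effect: -5.21270 × (+0.0235) = -0.122498
Convexity effect: 0.5 × 34.36923 × (0.0235)² = +0.0094902
ΔP/P ≈ -0.122498 + 0.0094902 = -0.113008 = -11.3008%.

-11.301%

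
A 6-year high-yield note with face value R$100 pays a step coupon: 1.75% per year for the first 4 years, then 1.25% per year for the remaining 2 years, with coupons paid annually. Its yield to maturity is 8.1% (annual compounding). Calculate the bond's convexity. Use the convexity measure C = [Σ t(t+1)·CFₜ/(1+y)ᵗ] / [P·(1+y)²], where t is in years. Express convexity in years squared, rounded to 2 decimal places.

With y = 0.081:
  t   CF        PV=CF/(1+0.081)^t    t·PV        t(t+1)·PV
  1         1.75         1.6189         1.6189           3.2377
  2         1.75         1.4976         2.9951           8.9854
  3         1.75         1.3854         4.1561          16.6243
  4         1.75         1.2815         5.1262          25.6310
  5         1.25         0.8468         4.2340          25.4040
  6       101.25        63.4514       380.7081       2,664.9567
  Σ                     70.0815       398.8384       2,744.8391
P = 70.0815.
Convexity = Σ t(t+1)·PV / [P·(1+y)²] = 2,744.8391 / (70.0815 × 1.168561) = 33.51677.

33.52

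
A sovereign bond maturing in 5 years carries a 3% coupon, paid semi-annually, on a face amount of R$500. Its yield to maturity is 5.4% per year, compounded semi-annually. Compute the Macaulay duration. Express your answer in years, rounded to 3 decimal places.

4.658 years

Periodic yield y = 0.027. Discount each cash flow and weight by its period:
  t   CF        PV=CF/(1+0.027)^t    t·PV
  1         7.50         7.3028         7.3028
  2         7.50         7.1108        14.2217
  3         7.50         6.9239        20.7717
  4         7.50         6.7419        26.9674
  5         7.50         6.5646        32.8231
  6         7.50         6.3920        38.3522
  7         7.50         6.2240        43.5679
  8         7.50         6.0604        48.4828
  9         7.50         5.9010        53.1092
  10      507.50       388.8048     3,888.0479
  Σ                    448.0262     4,173.6466
Price P = Σ PV = 448.0262.
Macaulay duration = Σ(t·PV) / P = 4,173.6466 / 448.0262 = 9.31563 half-year periods.
In years: 9.31563 / 2 = 4.65782 years.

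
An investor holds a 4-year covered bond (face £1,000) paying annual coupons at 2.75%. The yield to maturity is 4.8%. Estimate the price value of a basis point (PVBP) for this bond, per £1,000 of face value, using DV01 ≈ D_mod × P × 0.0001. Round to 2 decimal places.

Periodic yield y = 0.048.
  t   CF        PV=CF/(1+0.048)^t    t·PV
  1        27.50        26.2405        26.2405
  2        27.50        25.0386        50.0772
  3        27.50        23.8918        71.6754
  4     1,027.50       851.7982     3,407.1927
  Σ                    926.9690     3,555.1857
P = 926.9690; D_Mac = 3.83528 yrs; D_mod = 3.65962 yrs.
DV01 ≈ 3.65962 × 926.9690 × 0.0001 = 0.339235.

£0.34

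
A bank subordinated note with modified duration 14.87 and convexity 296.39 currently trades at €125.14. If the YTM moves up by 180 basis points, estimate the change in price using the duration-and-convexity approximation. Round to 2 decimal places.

Duration effect: -D_mod·Δy = -14.87 × (+0.018) = -0.267660
Convexity effect: ½·C·(Δy)² = 0.5 × 296.39 × (0.018)² = +0.04801518
ΔP/P ≈ -0.267660 + 0.04801518 = -0.21964482
ΔP ≈ 125.14 × (-0.21964482) = -27.4863527748.

-€27.49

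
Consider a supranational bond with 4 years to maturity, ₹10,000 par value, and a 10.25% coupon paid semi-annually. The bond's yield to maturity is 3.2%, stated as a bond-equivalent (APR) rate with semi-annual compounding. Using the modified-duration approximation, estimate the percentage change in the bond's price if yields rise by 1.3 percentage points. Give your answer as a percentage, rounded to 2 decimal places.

-4.42%

Periodic yield y = 0.016. Modified duration first:
  t   CF        PV=CF/(1+0.016)^t    t·PV
  1       512.50       504.4291       504.4291
  2       512.50       496.4854       992.9707
  3       512.50       488.6667     1,466.0001
  4       512.50       480.9712     1,923.8846
  5       512.50       473.3968     2,366.9841
  6       512.50       465.9417     2,795.6505
  7       512.50       458.6041     3,210.2286
  8    10,512.50     9,258.8350    74,070.6801
  Σ                 12,627.3300    87,330.8278
P = 12,627.3300; D_Mac = 6.91602 half-year periods = 3.45801 yrs; D_mod = 3.45801/(1+0.016) = 3.40355 yrs.
ΔP/P ≈ -D_mod · Δy = -3.40355 × (+0.013) = -0.044246 = -4.4246%.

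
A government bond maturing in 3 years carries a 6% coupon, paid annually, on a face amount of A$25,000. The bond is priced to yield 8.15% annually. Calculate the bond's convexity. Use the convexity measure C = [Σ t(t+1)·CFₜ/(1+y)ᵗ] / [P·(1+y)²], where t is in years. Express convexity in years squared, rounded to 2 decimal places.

With y = 0.0815:
  t   CF        PV=CF/(1+0.0815)^t    t·PV        t(t+1)·PV
  1     1,500.00     1,386.9626     1,386.9626       2,773.9251
  2     1,500.00     1,282.4434     2,564.8868       7,694.6605
  3    26,500.00    20,949.1450    62,847.4350     251,389.7399
  Σ                 23,618.5510    66,799.2844     261,858.3255
P = 23,618.5510.
Convexity = Σ t(t+1)·PV / [P·(1+y)²] = 261,858.3255 / (23,618.5510 × 1.169642) = 9.47895.

9.48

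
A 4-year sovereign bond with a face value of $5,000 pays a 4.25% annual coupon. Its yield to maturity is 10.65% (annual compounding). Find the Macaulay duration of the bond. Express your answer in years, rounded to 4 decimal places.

Periodic yield y = 0.1065. Discount each cash flow and weight by its year:
  t   CF        PV=CF/(1+0.1065)^t    t·PV
  1       212.50       192.0470       192.0470
  2       212.50       173.5626       347.1252
  3       212.50       156.8573       470.5718
  4     5,212.50     3,477.2859    13,909.1435
  Σ                  3,999.7527    14,918.8874
Price P = Σ PV = 3,999.7527.
Macaulay duration = Σ(t·PV) / P = 14,918.8874 / 3,999.7527 = 3.72995 years.

3.7300 years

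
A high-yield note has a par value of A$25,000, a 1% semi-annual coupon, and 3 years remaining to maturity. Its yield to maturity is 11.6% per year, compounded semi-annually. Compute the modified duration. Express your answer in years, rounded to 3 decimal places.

2.793 years

Periodic yield y = 0.058. First find Macaulay duration:
  t   CF        PV=CF/(1+0.058)^t    t·PV
  1       125.00       118.1474       118.1474
  2       125.00       111.6706       223.3411
  3       125.00       105.5487       316.6462
  4       125.00        99.7625       399.0500
  5       125.00        94.2935       471.4674
  6    25,125.00    17,913.9791   107,483.8749
  Σ                 18,443.4019   109,012.5270
P = 18,443.4019; Macaulay duration = 109,012.5270 / 18,443.4019 = 5.91065 half-year periods = 2.95533 years.
Modified duration = D_Mac / (1 + y) = 2.95533 / 1.058 = 2.79331 years.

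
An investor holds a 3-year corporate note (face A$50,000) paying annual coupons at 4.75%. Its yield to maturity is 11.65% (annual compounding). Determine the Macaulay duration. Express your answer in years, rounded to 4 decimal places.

2.8522 years

Periodic yield y = 0.1165. Discount each cash flow and weight by its year:
  t   CF        PV=CF/(1+0.1165)^t    t·PV
  1     2,375.00     2,127.1832     2,127.1832
  2     2,375.00     1,905.2245     3,810.4490
  3    52,375.00    37,631.1815   112,893.5444
  Σ                 41,663.5891   118,831.1766
Price P = Σ PV = 41,663.5891.
Macaulay duration = Σ(t·PV) / P = 118,831.1766 / 41,663.5891 = 2.85216 years.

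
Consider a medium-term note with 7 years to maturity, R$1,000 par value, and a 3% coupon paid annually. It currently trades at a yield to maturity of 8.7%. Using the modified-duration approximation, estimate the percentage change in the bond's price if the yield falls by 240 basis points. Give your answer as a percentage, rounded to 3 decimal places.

Periodic yield y = 0.087. Modified duration first:
  t   CF        PV=CF/(1+0.087)^t    t·PV
  1        30.00        27.5989        27.5989
  2        30.00        25.3900        50.7799
  3        30.00        23.3578        70.0735
  4        30.00        21.4884        85.9534
  5        30.00        19.7685        98.8425
  6        30.00        18.1863       109.1177
  7     1,030.00       574.4211     4,020.9480
  Σ                    710.2110     4,463.3139
P = 710.2110; D_Mac = 6.28449 yrs; D_mod = 6.28449/(1+0.087) = 5.78150 yrs.
ΔP/P ≈ -D_mod · Δy = -5.78150 × (-0.024) = +0.138756 = +13.8756%.

+13.876%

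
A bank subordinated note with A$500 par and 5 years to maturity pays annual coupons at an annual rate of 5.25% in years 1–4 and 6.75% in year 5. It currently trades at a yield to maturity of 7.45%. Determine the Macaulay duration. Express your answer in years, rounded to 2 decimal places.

4.51 years

Periodic yield y = 0.0745. Discount each cash flow and weight by its year:
  t   CF        PV=CF/(1+0.0745)^t    t·PV
  1        26.25        24.4300        24.4300
  2        26.25        22.7361        45.4723
  3        26.25        21.1597        63.4792
  4        26.25        19.6926        78.7705
  5       533.75       372.6540     1,863.2700
  Σ                    460.6724     2,075.4219
Price P = Σ PV = 460.6724.
Macaulay duration = Σ(t·PV) / P = 2,075.4219 / 460.6724 = 4.50520 years.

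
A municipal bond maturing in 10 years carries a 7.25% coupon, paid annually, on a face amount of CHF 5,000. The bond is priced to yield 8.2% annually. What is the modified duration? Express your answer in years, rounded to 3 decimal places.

6.796 years

Periodic yield y = 0.082. First find Macaulay duration:
  t   CF        PV=CF/(1+0.082)^t    t·PV
  1       362.50       335.0277       335.0277
  2       362.50       309.6375       619.2749
  3       362.50       286.1714       858.5142
  4       362.50       264.4837     1,057.9349
  5       362.50       244.4397     1,222.1984
  6       362.50       225.9147     1,355.4881
  7       362.50       208.7936     1,461.5552
  8       362.50       192.9701     1,543.7605
  9       362.50       178.3457     1,605.1114
  10    5,362.50     2,438.3424    24,383.4244
  Σ                  4,684.1265    34,442.2897
P = 4,684.1265; Macaulay duration = 34,442.2897 / 4,684.1265 = 7.35298 years.
Modified duration = D_Mac / (1 + y) = 7.35298 / 1.082 = 6.79573 years.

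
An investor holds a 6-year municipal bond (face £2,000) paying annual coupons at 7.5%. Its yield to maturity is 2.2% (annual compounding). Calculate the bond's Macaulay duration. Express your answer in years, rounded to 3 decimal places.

Periodic yield y = 0.022. Discount each cash flow and weight by its year:
  t   CF        PV=CF/(1+0.022)^t    t·PV
  1       150.00       146.7710       146.7710
  2       150.00       143.6116       287.2232
  3       150.00       140.5201       421.5604
  4       150.00       137.4952       549.9810
  5       150.00       134.5355       672.6773
  6     2,150.00     1,886.8314    11,320.9881
  Σ                  2,589.7648    13,399.2011
Price P = Σ PV = 2,589.7648.
Macaulay duration = Σ(t·PV) / P = 13,399.2011 / 2,589.7648 = 5.17391 years.

5.174 years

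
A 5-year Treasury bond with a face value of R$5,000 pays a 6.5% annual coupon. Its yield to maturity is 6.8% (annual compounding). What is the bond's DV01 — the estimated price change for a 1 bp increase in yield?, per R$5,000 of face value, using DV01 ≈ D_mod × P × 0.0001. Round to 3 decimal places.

R$2.045

Periodic yield y = 0.068.
  t   CF        PV=CF/(1+0.068)^t    t·PV
  1       325.00       304.3071       304.3071
  2       325.00       284.9318       569.8635
  3       325.00       266.7900       800.3701
  4       325.00       249.8034       999.2136
  5     5,325.00     3,832.3340    19,161.6698
  Σ                  4,938.1663    21,835.4242
P = 4,938.1663; D_Mac = 4.42177 yrs; D_mod = 4.14023 yrs.
DV01 ≈ 4.14023 × 4,938.1663 × 0.0001 = 2.044515.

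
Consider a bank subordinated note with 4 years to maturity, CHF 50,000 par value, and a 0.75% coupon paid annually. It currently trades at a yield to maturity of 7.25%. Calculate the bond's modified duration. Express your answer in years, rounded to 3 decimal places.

Periodic yield y = 0.0725. First find Macaulay duration:
  t   CF        PV=CF/(1+0.0725)^t    t·PV
  1       375.00       349.6503       349.6503
  2       375.00       326.0143       652.0286
  3       375.00       303.9760       911.9281
  4    50,375.00    38,073.7677   152,295.0708
  Σ                 39,053.4084   154,208.6779
P = 39,053.4084; Macaulay duration = 154,208.6779 / 39,053.4084 = 3.94866 years.
Modified duration = D_Mac / (1 + y) = 3.94866 / 1.0725 = 3.68174 years.

3.682 years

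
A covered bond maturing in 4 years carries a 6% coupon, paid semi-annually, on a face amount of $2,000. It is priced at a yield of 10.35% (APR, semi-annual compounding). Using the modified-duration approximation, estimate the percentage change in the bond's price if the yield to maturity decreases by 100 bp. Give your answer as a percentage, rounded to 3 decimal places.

Periodic yield y = 0.05175. Modified duration first:
  t   CF        PV=CF/(1+0.05175)^t    t·PV
  1        60.00        57.0478        57.0478
  2        60.00        54.2408       108.4816
  3        60.00        51.5720       154.7159
  4        60.00        49.0344       196.1377
  5        60.00        46.6218       233.1088
  6        60.00        44.3278       265.9668
  7        60.00        42.1467       295.0269
  8     2,060.00     1,375.8372    11,006.6978
  Σ                  1,720.8285    12,317.1833
P = 1,720.8285; D_Mac = 7.15771 half-year periods = 3.57885 yrs; D_mod = 3.57885/(1+0.05175) = 3.40276 yrs.
ΔP/P ≈ -D_mod · Δy = -3.40276 × (-0.01) = +0.034028 = +3.4028%.

+3.403%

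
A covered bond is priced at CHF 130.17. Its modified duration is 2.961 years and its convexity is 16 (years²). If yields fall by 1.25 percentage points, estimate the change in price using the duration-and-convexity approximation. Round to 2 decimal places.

Duration effect: -D_mod·Δy = -2.961 × (-0.0125) = +0.0370125
Convexity effect: ½·C·(Δy)² = 0.5 × 16 × (-0.0125)² = +0.0012500
ΔP/P ≈ +0.0370125 + 0.0012500 = +0.0382625
ΔP ≈ 130.17 × (+0.0382625) = +4.980629625.

+CHF 4.98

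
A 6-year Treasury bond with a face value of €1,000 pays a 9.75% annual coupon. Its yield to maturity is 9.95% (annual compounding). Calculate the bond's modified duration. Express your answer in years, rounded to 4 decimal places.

4.3742 years

Periodic yield y = 0.0995. First find Macaulay duration:
  t   CF        PV=CF/(1+0.0995)^t    t·PV
  1        97.50        88.6767        88.6767
  2        97.50        80.6518       161.3036
  3        97.50        73.3532       220.0595
  4        97.50        66.7150       266.8601
  5        97.50        60.6776       303.3880
  6     1,097.50       621.2024     3,727.2144
  Σ                    991.2767     4,767.5024
P = 991.2767; Macaulay duration = 4,767.5024 / 991.2767 = 4.80946 years.
Modified duration = D_Mac / (1 + y) = 4.80946 / 1.0995 = 4.37422 years.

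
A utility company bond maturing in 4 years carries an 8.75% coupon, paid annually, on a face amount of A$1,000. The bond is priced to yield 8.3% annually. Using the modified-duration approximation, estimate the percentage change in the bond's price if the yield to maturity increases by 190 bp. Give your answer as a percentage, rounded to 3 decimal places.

Periodic yield y = 0.083. Modified duration first:
  t   CF        PV=CF/(1+0.083)^t    t·PV
  1        87.50        80.7941        80.7941
  2        87.50        74.6021       149.2042
  3        87.50        68.8847       206.6541
  4     1,087.50       790.5247     3,162.0988
  Σ                  1,014.8056     3,598.7511
P = 1,014.8056; D_Mac = 3.54625 yrs; D_mod = 3.54625/(1+0.083) = 3.27447 yrs.
ΔP/P ≈ -D_mod · Δy = -3.27447 × (+0.019) = -0.062215 = -6.2215%.

-6.221%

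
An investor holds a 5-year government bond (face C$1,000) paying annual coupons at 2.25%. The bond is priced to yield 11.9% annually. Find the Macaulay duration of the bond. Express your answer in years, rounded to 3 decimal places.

4.722 years

Periodic yield y = 0.119. Discount each cash flow and weight by its year:
  t   CF        PV=CF/(1+0.119)^t    t·PV
  1        22.50        20.1072        20.1072
  2        22.50        17.9689        35.9379
  3        22.50        16.0580        48.1741
  4        22.50        14.3503        57.4014
  5     1,022.50       582.7911     2,913.9553
  Σ                    651.2756     3,075.5759
Price P = Σ PV = 651.2756.
Macaulay duration = Σ(t·PV) / P = 3,075.5759 / 651.2756 = 4.72239 years.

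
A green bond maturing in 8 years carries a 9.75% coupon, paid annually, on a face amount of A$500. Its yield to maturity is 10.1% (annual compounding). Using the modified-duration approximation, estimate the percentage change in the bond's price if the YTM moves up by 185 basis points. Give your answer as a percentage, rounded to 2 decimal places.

-9.89%

Periodic yield y = 0.101. Modified duration first:
  t   CF        PV=CF/(1+0.101)^t    t·PV
  1        48.75        44.2779        44.2779
  2        48.75        40.2161        80.4322
  3        48.75        36.5269       109.5807
  4        48.75        33.1761       132.7044
  5        48.75        30.1327       150.6635
  6        48.75        27.3685       164.2109
  7        48.75        24.8578       174.0049
  8       548.75       254.1417     2,033.1338
  Σ                    490.6978     2,889.0083
P = 490.6978; D_Mac = 5.88755 yrs; D_mod = 5.88755/(1+0.101) = 5.34746 yrs.
ΔP/P ≈ -D_mod · Δy = -5.34746 × (+0.0185) = -0.098928 = -9.8928%.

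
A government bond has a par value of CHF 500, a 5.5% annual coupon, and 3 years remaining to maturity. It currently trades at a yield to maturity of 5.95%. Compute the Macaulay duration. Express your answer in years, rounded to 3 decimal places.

2.845 years

Periodic yield y = 0.0595. Discount each cash flow and weight by its year:
  t   CF        PV=CF/(1+0.0595)^t    t·PV
  1        27.50        25.9556        25.9556
  2        27.50        24.4980        48.9960
  3       527.50       443.5265     1,330.5795
  Σ                    493.9802     1,405.5312
Price P = Σ PV = 493.9802.
Macaulay duration = Σ(t·PV) / P = 1,405.5312 / 493.9802 = 2.84532 years.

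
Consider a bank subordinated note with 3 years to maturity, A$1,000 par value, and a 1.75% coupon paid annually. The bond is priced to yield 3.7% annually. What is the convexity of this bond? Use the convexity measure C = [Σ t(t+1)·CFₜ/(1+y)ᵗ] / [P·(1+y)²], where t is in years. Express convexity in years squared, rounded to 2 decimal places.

10.90

With y = 0.037:
  t   CF        PV=CF/(1+0.037)^t    t·PV        t(t+1)·PV
  1        17.50        16.8756        16.8756          33.7512
  2        17.50        16.2735        32.5470          97.6409
  3     1,017.50       912.4270     2,737.2811      10,949.1245
  Σ                    945.5761     2,786.7037      11,080.5166
P = 945.5761.
Convexity = Σ t(t+1)·PV / [P·(1+y)²] = 11,080.5166 / (945.5761 × 1.075369) = 10.89698.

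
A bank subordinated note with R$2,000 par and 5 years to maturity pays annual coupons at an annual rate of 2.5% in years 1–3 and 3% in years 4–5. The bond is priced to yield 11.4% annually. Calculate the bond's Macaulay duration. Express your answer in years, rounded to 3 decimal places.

Periodic yield y = 0.114. Discount each cash flow and weight by its year:
  t   CF        PV=CF/(1+0.114)^t    t·PV
  1        50.00        44.8833        44.8833
  2        50.00        40.2902        80.5804
  3        50.00        36.1672       108.5015
  4        60.00        38.9592       155.8370
  5     2,060.00     1,200.7187     6,003.5934
  Σ                  1,361.0186     6,393.3956
Price P = Σ PV = 1,361.0186.
Macaulay duration = Σ(t·PV) / P = 6,393.3956 / 1,361.0186 = 4.69751 years.

4.698 years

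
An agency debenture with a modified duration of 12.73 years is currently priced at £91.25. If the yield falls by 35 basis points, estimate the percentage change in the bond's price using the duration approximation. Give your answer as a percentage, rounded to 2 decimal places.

Duration approximation: ΔP/P ≈ -D_mod · Δy = -12.73 × (-0.0035) = +0.044555.
As a percentage: +4.4555%.

+4.46%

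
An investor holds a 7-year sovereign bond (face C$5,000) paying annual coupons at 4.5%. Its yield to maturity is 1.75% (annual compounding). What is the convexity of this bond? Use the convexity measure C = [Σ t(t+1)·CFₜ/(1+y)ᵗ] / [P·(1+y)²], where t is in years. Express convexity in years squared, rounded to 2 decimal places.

With y = 0.0175:
  t   CF        PV=CF/(1+0.0175)^t    t·PV        t(t+1)·PV
  1       225.00       221.1302       221.1302         442.2604
  2       225.00       217.3270       434.6540       1,303.9620
  3       225.00       213.5892       640.7676       2,563.0703
  4       225.00       209.9157       839.6627       4,198.3133
  5       225.00       206.3053     1,031.5266       6,189.1596
  6       225.00       202.7571     1,216.5424       8,515.7970
  7     5,225.00     4,627.4887    32,392.4211     259,139.3687
  Σ                  5,898.5132    36,776.7046     282,351.9313
P = 5,898.5132.
Convexity = Σ t(t+1)·PV / [P·(1+y)²] = 282,351.9313 / (5,898.5132 × 1.035306) = 46.23591.

46.24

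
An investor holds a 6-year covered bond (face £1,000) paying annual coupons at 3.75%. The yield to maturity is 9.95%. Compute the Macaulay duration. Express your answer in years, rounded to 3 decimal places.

5.378 years

Periodic yield y = 0.0995. Discount each cash flow and weight by its year:
  t   CF        PV=CF/(1+0.0995)^t    t·PV
  1        37.50        34.1064        34.1064
  2        37.50        31.0199        62.0399
  3        37.50        28.2128        84.6383
  4        37.50        25.6596       102.6385
  5        37.50        23.3375       116.6877
  6     1,037.50       587.2415     3,523.4487
  Σ                    729.5777     3,923.5595
Price P = Σ PV = 729.5777.
Macaulay duration = Σ(t·PV) / P = 3,923.5595 / 729.5777 = 5.37785 years.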